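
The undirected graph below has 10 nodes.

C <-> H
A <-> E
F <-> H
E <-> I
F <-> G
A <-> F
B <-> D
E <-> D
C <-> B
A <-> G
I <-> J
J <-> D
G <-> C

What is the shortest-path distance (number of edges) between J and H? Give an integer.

One shortest route is J – D – B – C – H, which uses 4 edges, and at distance 3 from J we only reach {A, C}, which does not include H. So d(J,H) = 4.

4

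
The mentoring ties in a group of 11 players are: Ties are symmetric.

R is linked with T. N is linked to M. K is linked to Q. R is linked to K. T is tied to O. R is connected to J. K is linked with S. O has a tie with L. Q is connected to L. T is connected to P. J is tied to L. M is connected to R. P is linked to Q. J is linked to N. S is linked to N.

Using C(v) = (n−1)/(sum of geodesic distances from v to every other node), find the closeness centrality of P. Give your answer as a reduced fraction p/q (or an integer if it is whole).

10/23

Distances from P: J:3, K:2, L:2, M:3, N:4, O:2, Q:1, R:2, S:3, T:1. Sum = 23.
n = 11, so closeness = 10/23.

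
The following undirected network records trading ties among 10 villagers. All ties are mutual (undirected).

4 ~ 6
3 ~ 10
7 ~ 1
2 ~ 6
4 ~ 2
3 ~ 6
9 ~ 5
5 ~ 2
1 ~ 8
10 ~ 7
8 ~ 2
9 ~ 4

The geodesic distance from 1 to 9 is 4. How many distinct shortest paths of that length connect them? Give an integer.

The shortest distance is 4. The length-4 paths are: 1–8–2–4–9; 1–8–2–5–9.
That gives 2 distinct shortest paths.

2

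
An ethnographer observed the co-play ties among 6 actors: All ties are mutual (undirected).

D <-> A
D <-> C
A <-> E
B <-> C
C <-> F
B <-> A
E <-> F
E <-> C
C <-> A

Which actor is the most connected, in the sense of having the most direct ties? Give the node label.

C

Degrees — A:4, B:2, C:5, D:2, E:3, F:2.
The maximum is 5, attained only by C.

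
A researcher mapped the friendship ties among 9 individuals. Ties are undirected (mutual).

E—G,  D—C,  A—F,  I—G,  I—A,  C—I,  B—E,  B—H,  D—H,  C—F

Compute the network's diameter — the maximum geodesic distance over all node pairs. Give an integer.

4

Eccentricity of each node (its greatest distance to any other): A:4, B:4, C:3, D:3, E:4, F:4, G:3, H:4, I:3.
The maximum eccentricity is 4, realized for instance by the pair H–A via H – D – C – I – A. So the diameter is 4.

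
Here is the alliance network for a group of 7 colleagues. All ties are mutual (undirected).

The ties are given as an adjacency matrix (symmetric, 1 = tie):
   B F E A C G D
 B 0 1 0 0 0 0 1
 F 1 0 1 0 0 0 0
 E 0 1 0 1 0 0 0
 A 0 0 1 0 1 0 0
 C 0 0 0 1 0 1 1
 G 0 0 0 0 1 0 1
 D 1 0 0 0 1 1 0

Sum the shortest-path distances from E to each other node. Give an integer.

Distances from E: A:1, B:2, C:2, D:3, F:1, G:3.
Sum = 1 + 2 + 2 + 3 + 1 + 3 = 12.

12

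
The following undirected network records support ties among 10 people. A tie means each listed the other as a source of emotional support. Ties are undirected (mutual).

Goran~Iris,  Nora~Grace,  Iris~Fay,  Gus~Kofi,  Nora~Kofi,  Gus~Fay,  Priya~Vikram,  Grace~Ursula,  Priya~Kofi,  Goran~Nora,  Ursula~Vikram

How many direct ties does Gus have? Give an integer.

Gus is directly tied to Fay and Kofi. That is 2 neighbors, so the degree of Gus is 2.

2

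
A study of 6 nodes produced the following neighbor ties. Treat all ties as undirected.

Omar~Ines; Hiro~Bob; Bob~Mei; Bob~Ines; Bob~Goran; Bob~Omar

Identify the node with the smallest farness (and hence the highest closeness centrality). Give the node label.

Farness (sum of distances to all others) for each node — Bob:5, Goran:9, Hiro:9, Ines:8, Mei:9, Omar:8.
The smallest farness is 5, for Bob, so Bob has the highest closeness.

Bob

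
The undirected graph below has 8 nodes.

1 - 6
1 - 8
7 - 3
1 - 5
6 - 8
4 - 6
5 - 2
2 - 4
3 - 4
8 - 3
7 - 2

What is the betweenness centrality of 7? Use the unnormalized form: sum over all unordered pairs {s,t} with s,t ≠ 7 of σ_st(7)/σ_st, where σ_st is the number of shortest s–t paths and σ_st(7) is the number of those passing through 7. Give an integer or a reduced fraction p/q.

13/12

Pairs whose geodesics pass through 7 — 5–3: 1/3; 2–3: 1/2; 2–8: 1/4.
All other pairs contribute 0.
Summing the contributions gives betweenness(7) = 13/12.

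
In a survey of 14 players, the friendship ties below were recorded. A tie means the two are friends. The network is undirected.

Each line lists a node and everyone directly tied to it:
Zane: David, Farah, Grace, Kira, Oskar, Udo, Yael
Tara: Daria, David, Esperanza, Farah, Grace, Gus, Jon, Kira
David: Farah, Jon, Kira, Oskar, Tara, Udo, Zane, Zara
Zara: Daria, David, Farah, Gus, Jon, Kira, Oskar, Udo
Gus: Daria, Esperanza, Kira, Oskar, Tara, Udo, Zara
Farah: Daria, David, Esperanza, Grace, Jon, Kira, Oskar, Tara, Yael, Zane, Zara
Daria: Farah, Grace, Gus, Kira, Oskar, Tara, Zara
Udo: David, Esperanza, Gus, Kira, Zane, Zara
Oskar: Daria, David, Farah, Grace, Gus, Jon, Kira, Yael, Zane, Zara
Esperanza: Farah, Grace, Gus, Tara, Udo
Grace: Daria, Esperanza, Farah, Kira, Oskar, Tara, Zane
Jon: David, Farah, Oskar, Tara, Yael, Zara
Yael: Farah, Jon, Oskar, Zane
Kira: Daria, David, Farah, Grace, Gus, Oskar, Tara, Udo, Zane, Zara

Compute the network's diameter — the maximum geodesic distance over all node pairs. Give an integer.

Eccentricity of each node (its greatest distance to any other): Daria:2, David:2, Esperanza:2, Farah:2, Grace:2, Gus:2, Jon:2, Kira:2, Oskar:2, Tara:2, Udo:2, Yael:2, Zane:2, Zara:2.
The maximum eccentricity is 2, realized for instance by the pair Farah–Udo via Farah – Zara – Udo. So the diameter is 2.

2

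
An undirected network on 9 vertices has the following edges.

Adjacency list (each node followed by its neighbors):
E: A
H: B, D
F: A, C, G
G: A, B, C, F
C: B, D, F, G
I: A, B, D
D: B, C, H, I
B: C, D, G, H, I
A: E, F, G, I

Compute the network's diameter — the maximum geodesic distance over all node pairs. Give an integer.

Eccentricity of each node (its greatest distance to any other): A:3, B:3, C:3, D:3, E:4, F:3, G:2, H:4, I:2.
The maximum eccentricity is 4, realized for instance by the pair H–E via H – B – G – A – E. So the diameter is 4.

4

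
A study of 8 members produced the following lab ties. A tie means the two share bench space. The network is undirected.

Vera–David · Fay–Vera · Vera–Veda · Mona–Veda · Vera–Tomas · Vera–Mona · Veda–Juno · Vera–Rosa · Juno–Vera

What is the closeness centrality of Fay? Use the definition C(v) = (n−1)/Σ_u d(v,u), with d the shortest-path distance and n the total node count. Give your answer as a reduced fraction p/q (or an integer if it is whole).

7/13

Distances from Fay: David:2, Juno:2, Mona:2, Rosa:2, Tomas:2, Veda:2, Vera:1. Sum = 13.
n = 8, so closeness = 7/13.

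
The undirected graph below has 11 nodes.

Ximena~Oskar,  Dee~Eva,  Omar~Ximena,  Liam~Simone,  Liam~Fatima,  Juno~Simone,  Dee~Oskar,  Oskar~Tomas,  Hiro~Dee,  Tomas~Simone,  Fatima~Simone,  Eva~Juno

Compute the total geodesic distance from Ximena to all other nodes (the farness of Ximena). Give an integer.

Distances from Ximena: Dee:2, Eva:3, Fatima:4, Hiro:3, Juno:4, Liam:4, Omar:1, Oskar:1, Simone:3, Tomas:2.
Sum = 2 + 3 + 4 + 3 + 4 + 4 + 1 + 1 + 3 + 2 = 27.

27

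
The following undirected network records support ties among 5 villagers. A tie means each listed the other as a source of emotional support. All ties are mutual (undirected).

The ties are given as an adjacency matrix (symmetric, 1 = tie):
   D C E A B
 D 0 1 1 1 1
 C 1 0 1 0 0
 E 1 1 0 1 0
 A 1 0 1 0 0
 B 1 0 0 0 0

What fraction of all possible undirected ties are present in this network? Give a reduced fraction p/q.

3/5

There are 6 edges and 5 nodes, so the maximum possible is C(5,2) = 10.
Density = 6/10 = 3/5.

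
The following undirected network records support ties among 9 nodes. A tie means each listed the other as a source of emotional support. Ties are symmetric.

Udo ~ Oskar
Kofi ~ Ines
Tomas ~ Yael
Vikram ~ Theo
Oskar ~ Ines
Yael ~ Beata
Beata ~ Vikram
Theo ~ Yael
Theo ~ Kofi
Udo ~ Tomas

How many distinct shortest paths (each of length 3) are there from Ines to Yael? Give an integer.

1

The shortest distance is 3, and the only length-3 path is Ines–Kofi–Theo–Yael. So there is exactly 1 shortest path.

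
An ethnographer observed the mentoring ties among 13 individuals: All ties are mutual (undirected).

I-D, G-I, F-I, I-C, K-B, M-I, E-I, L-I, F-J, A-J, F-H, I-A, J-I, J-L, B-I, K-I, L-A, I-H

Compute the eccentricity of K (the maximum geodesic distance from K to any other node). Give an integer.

Distances from K: A:2, B:1, C:2, D:2, E:2, F:2, G:2, H:2, I:1, J:2, L:2, M:2.
The largest is 2 (to M, E, D, G, A, F, H, C, J, and L), so the eccentricity of K is 2.

2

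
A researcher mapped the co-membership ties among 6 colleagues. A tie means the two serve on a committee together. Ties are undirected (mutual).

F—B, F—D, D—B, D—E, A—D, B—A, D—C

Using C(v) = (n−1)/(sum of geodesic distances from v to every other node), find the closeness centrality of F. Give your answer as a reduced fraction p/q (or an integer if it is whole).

5/8

Distances from F: A:2, B:1, C:2, D:1, E:2. Sum = 8.
n = 6, so closeness = 5/8.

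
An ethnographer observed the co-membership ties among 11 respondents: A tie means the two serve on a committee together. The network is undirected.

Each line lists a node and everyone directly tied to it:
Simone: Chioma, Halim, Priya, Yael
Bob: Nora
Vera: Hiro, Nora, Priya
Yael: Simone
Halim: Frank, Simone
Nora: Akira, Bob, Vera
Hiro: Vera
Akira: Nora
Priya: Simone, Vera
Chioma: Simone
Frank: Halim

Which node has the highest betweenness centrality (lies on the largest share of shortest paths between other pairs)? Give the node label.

Simone

Unnormalized betweenness of each node: Akira:0, Bob:0, Chioma:0, Frank:0, Halim:9, Hiro:0, Nora:17, Priya:25, Simone:29, Vera:27, Yael:0.
Simone has the largest value, 29, making it the main broker — the node through which the most shortest paths run.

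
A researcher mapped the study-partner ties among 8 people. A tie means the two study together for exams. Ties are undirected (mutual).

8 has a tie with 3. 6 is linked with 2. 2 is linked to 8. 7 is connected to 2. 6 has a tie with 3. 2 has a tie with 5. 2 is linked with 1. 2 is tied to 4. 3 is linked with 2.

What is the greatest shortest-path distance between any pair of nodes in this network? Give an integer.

2

Eccentricity of each node (its greatest distance to any other): 1:2, 2:1, 3:2, 4:2, 5:2, 6:2, 7:2, 8:2.
The maximum eccentricity is 2, realized for instance by the pair 1–6 via 1 – 2 – 6. So the diameter is 2.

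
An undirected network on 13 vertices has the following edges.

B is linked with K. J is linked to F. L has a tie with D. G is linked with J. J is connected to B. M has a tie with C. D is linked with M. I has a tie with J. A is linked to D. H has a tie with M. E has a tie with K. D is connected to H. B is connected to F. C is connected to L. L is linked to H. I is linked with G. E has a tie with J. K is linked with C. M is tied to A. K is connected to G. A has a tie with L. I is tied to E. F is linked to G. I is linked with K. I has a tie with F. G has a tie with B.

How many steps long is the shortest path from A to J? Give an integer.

One shortest route is A – M – C – K – I – J, which uses 5 edges, and at distance 4 from A we only reach {B, E, G, I}, which does not include J. So d(A,J) = 5.

5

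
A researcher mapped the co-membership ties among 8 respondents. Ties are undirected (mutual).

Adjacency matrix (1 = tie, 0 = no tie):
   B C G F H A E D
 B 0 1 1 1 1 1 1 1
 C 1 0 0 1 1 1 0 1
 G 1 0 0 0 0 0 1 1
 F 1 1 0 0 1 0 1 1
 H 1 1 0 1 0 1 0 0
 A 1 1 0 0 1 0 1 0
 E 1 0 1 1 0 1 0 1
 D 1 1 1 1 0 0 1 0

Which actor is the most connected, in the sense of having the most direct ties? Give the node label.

Degrees — A:4, B:7, C:5, D:5, E:5, F:5, G:3, H:4.
The maximum is 7, attained only by B.

B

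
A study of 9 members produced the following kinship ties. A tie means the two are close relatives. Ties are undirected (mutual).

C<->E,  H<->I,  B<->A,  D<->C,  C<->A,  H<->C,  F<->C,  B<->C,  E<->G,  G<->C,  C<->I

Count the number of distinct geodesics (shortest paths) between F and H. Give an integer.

The shortest distance is 2, and the only length-2 path is F–C–H. So there is exactly 1 shortest path.

1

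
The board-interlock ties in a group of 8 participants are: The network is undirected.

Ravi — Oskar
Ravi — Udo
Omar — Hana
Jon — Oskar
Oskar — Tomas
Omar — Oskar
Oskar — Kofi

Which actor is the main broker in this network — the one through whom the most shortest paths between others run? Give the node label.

Unnormalized betweenness of each node: Hana:0, Jon:0, Kofi:0, Omar:6, Oskar:19, Ravi:6, Tomas:0, Udo:0.
Oskar has the largest value, 19, making it the main broker — the node through which the most shortest paths run.

Oskar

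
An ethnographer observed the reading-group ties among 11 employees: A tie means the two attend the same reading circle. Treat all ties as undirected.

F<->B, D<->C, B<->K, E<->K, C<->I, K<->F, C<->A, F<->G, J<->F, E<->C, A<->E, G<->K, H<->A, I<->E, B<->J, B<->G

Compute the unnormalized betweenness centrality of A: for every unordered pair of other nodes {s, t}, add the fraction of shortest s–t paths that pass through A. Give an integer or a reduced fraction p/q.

Pairs whose geodesics pass through A — B–H: 1; K–H: 1; F–H: 1; G–H: 1; J–H: 2/2; D–H: 1; I–H: 2/2; E–H: 1; C–H: 1.
All other pairs contribute 0.
Summing the contributions gives betweenness(A) = 9.

9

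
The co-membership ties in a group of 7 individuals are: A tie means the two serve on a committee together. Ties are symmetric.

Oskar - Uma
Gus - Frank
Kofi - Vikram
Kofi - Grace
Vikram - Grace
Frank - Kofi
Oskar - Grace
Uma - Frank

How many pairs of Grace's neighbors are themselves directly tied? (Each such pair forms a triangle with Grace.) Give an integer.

1

Grace's neighbors: Kofi, Oskar, and Vikram.
Neighbor pairs that are themselves tied: Grace–Kofi–Vikram. Each forms one triangle with Grace, for 1 in total.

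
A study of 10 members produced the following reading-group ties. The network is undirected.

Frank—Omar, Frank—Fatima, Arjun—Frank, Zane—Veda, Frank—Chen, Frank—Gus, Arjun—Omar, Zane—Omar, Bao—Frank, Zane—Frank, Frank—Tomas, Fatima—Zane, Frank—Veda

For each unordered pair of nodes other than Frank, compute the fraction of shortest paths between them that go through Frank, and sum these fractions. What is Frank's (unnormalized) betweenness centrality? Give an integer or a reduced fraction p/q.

Pairs whose geodesics pass through Frank — Zane–Bao: 1; Zane–Chen: 1; Zane–Tomas: 1; Zane–Arjun: 1/2; Zane–Gus: 1; Bao–Omar: 1; Bao–Chen: 1; Bao–Fatima: 1; Bao–Tomas: 1; Bao–Veda: 1; Bao–Arjun: 1; Bao–Gus: 1; Omar–Chen: 1; Omar–Fatima: 1/2 … (+18 more pairs).
All other pairs contribute 0.
Summing the contributions gives betweenness(Frank) = 30.

30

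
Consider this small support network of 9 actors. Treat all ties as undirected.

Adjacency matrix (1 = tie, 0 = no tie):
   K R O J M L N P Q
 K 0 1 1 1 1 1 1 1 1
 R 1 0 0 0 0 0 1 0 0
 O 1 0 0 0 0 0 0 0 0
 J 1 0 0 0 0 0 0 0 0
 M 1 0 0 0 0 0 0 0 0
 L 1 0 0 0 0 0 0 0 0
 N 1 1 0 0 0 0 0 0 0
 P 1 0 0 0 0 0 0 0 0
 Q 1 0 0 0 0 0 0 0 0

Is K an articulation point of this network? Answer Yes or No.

Removing K leaves {N and R} with no path to {O}, so the network splits into 7 components. K is a cut vertex.

Yes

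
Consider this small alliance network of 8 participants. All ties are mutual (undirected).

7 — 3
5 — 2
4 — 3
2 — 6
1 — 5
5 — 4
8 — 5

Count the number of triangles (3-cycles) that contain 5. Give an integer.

5's neighbors are 1, 2, 4, and 8, but none of them are tied to each other, so no triangle contains 5.

0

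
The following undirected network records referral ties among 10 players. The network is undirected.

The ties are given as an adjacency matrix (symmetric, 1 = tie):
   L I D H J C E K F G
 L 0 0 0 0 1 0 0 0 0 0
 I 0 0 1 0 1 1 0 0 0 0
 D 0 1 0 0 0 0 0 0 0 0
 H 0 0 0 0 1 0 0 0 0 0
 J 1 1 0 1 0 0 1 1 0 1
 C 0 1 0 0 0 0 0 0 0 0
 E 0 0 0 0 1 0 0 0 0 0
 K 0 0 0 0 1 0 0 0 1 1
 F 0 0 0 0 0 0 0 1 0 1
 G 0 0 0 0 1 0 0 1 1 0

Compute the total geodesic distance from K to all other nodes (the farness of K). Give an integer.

17

Distances from K: C:3, D:3, E:2, F:1, G:1, H:2, I:2, J:1, L:2.
Sum = 3 + 3 + 2 + 1 + 1 + 2 + 2 + 1 + 2 = 17.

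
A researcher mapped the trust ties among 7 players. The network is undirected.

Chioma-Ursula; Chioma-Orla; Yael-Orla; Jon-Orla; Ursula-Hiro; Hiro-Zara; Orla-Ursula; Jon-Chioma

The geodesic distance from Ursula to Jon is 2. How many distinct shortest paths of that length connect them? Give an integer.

The shortest distance is 2. The length-2 paths are: Ursula–Orla–Jon; Ursula–Chioma–Jon.
That gives 2 distinct shortest paths.

2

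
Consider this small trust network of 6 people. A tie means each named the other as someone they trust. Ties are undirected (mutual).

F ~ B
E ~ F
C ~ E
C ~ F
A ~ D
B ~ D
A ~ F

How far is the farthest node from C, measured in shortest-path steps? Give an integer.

3

Distances from C: A:2, B:2, D:3, E:1, F:1.
The largest is 3 (to D), so the eccentricity of C is 3.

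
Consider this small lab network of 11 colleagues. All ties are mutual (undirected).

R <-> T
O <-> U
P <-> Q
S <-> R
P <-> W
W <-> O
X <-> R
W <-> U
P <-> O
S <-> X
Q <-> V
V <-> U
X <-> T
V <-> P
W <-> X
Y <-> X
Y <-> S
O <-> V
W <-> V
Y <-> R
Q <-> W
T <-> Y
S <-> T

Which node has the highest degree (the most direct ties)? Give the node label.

W

Degrees — O:4, P:4, Q:3, R:4, S:4, T:4, U:3, V:5, W:6, X:5, Y:4.
The maximum is 6, attained only by W.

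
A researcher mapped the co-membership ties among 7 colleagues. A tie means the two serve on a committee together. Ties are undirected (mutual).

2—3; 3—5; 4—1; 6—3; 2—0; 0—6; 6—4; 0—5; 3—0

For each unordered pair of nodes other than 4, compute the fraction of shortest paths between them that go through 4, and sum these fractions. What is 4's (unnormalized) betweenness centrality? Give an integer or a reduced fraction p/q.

Pairs whose geodesics pass through 4 — 1–2: 2/2; 1–3: 1; 1–6: 1; 1–5: 2/2; 1–0: 1.
All other pairs contribute 0.
Summing the contributions gives betweenness(4) = 5.

5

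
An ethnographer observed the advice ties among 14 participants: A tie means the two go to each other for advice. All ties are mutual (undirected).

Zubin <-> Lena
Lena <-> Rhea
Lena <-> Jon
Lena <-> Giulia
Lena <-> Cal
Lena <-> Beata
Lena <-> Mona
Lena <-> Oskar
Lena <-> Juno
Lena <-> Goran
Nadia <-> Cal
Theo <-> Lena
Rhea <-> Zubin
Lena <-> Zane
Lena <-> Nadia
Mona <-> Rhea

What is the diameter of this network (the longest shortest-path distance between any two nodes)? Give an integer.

Eccentricity of each node (its greatest distance to any other): Beata:2, Cal:2, Giulia:2, Goran:2, Jon:2, Juno:2, Lena:1, Mona:2, Nadia:2, Oskar:2, Rhea:2, Theo:2, Zane:2, Zubin:2.
The maximum eccentricity is 2, realized for instance by the pair Oskar–Zubin via Oskar – Lena – Zubin. So the diameter is 2.

2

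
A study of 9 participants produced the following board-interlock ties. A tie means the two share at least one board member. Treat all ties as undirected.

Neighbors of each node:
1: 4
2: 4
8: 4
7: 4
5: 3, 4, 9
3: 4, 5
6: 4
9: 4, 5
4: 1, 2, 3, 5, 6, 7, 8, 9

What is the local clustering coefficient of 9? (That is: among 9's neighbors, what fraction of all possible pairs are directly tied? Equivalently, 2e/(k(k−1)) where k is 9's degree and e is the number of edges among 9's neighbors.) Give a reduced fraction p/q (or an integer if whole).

1

9's neighbors: 4 and 5 (k = 2).
Possible neighbor pairs: C(2,2) = 1. Edges among them: 4–5 → e = 1.
Clustering(9) = 1/1.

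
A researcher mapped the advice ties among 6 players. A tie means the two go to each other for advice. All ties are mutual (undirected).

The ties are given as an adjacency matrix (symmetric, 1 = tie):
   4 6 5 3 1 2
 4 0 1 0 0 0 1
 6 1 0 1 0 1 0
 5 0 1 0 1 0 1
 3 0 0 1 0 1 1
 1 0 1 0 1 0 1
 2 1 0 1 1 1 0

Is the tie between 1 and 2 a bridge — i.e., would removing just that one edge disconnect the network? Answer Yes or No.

No

Even without that edge, 1 still reaches 2 via 1 – 3 – 2, so the network stays connected. Not a bridge.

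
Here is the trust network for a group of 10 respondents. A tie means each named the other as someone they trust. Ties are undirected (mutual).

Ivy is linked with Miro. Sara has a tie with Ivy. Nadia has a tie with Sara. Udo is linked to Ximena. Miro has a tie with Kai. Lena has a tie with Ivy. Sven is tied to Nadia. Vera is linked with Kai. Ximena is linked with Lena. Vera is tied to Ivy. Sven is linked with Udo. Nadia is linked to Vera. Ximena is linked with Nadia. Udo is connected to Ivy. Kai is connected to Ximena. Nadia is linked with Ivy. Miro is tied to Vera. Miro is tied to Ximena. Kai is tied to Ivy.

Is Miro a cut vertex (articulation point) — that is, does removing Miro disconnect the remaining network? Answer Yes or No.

No

Even without Miro, every remaining node can still reach every other (the residual graph is connected), so Miro is not a cut vertex.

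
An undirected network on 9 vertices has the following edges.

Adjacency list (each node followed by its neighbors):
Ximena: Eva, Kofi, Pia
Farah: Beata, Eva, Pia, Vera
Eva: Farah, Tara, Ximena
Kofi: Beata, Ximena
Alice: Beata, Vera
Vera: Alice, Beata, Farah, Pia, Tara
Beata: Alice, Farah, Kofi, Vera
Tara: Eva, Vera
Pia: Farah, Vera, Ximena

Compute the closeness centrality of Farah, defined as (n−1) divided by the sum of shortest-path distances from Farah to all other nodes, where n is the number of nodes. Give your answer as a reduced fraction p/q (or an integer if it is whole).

Distances from Farah: Alice:2, Beata:1, Eva:1, Kofi:2, Pia:1, Tara:2, Vera:1, Ximena:2. Sum = 12.
n = 9, so closeness = 8/12 = 2/3.

2/3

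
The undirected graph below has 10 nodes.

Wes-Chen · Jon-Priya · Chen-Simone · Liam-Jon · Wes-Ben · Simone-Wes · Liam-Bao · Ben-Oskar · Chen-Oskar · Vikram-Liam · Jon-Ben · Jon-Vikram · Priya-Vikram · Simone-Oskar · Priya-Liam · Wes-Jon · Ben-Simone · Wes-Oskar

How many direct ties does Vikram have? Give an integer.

Vikram is directly tied to Jon, Liam, and Priya. That is 3 neighbors, so the degree of Vikram is 3.

3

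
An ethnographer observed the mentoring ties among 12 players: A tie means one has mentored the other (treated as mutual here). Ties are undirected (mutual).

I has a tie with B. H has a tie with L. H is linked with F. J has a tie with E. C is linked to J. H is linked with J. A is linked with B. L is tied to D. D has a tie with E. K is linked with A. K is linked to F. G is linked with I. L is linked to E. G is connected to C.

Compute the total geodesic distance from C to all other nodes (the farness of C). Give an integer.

Distances from C: A:4, B:3, D:3, E:2, F:3, G:1, H:2, I:2, J:1, K:4, L:3.
Sum = 4 + 3 + 3 + 2 + 3 + 1 + 2 + 2 + 1 + 4 + 3 = 28.

28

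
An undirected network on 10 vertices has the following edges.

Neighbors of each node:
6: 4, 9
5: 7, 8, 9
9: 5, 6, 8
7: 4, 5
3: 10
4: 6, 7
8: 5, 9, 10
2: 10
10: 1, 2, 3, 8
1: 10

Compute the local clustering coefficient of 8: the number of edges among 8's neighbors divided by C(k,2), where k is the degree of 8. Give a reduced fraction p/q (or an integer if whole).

8's neighbors: 5, 9, and 10 (k = 3).
Possible neighbor pairs: C(3,2) = 3. Edges among them: 5–9 → e = 1.
Clustering(8) = 1/3.

1/3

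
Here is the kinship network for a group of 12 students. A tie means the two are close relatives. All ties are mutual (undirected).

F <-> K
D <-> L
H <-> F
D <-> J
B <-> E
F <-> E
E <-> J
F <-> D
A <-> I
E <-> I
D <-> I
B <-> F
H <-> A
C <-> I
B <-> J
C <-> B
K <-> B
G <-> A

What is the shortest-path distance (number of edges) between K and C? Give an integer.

2

One shortest route is K – B – C, which uses 2 edges, and K and C are not directly tied, so nothing shorter exists. So d(K,C) = 2.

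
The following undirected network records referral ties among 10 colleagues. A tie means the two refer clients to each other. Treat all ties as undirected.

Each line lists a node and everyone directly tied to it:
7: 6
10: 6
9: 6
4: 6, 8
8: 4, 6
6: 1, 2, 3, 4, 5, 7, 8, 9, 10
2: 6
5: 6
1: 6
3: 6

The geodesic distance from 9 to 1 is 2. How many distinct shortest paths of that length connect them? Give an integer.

The shortest distance is 2, and the only length-2 path is 9–6–1. So there is exactly 1 shortest path.

1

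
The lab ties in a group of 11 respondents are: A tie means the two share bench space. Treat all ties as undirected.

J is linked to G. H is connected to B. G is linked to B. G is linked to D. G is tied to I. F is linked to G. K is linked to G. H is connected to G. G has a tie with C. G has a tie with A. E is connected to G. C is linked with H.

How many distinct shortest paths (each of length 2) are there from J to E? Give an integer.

The shortest distance is 2, and the only length-2 path is J–G–E. So there is exactly 1 shortest path.

1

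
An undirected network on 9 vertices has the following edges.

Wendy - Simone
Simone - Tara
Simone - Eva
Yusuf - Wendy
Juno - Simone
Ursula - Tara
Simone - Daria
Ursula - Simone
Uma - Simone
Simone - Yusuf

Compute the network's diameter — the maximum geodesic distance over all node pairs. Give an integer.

Eccentricity of each node (its greatest distance to any other): Daria:2, Eva:2, Juno:2, Simone:1, Tara:2, Uma:2, Ursula:2, Wendy:2, Yusuf:2.
The maximum eccentricity is 2, realized for instance by the pair Juno–Uma via Juno – Simone – Uma. So the diameter is 2.

2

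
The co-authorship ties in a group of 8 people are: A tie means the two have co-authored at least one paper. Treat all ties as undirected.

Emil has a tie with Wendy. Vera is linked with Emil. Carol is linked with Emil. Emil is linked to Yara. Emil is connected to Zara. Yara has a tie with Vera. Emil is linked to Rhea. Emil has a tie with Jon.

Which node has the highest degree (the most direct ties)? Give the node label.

Emil

Degrees — Carol:1, Emil:7, Jon:1, Rhea:1, Vera:2, Wendy:1, Yara:2, Zara:1.
The maximum is 7, attained only by Emil.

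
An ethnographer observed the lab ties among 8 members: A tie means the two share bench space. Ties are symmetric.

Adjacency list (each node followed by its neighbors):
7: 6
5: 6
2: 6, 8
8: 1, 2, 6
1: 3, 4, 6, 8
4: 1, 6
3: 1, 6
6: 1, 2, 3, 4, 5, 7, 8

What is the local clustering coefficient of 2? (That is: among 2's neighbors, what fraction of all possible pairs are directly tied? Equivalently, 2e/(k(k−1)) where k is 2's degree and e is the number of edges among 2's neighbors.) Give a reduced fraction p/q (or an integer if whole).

2's neighbors: 6 and 8 (k = 2).
Possible neighbor pairs: C(2,2) = 1. Edges among them: 6–8 → e = 1.
Clustering(2) = 1/1.

1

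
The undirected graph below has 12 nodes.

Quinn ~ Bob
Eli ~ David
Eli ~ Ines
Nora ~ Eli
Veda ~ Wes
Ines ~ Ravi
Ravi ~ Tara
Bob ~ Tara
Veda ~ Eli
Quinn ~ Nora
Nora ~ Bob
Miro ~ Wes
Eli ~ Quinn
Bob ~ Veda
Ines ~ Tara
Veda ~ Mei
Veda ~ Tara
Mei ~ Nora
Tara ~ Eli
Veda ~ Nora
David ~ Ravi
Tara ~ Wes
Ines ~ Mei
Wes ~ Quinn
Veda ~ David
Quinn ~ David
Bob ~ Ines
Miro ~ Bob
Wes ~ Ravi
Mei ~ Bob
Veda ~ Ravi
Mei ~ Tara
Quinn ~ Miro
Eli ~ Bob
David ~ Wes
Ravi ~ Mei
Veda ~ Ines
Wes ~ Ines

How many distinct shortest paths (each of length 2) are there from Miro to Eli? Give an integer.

2

The shortest distance is 2. The length-2 paths are: Miro–Bob–Eli; Miro–Quinn–Eli.
That gives 2 distinct shortest paths.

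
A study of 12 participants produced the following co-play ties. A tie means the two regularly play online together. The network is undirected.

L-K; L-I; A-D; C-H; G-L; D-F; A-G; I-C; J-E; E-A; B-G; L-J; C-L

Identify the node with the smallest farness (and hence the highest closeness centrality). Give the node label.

L

Farness (sum of distances to all others) for each node — A:24, B:31, C:27, D:32, E:27, F:42, G:21, H:37, I:28, J:25, K:30, L:20.
The smallest farness is 20, for L, so L has the highest closeness.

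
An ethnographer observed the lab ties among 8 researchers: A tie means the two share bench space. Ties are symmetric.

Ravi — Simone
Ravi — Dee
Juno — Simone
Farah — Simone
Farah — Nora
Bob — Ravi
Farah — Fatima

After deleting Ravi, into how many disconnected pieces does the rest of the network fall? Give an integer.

Without Ravi, the remaining ties split the others into: {Farah, Fatima, Juno, Nora, Simone}; {Dee}; {Bob}.
That's 3 separate components.

3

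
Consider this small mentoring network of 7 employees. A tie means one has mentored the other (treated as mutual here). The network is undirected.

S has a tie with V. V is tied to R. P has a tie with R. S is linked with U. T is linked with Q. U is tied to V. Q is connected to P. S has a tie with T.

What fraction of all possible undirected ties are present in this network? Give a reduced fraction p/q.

8/21

There are 8 edges and 7 nodes, so the maximum possible is C(7,2) = 21.
Density = 8/21.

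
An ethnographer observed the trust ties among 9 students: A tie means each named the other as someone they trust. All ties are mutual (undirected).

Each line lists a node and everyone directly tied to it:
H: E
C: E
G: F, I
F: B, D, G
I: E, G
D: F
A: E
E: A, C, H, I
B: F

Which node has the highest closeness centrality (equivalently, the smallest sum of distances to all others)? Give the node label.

Farness (sum of distances to all others) for each node — A:24, B:27, C:24, D:27, E:17, F:20, G:17, H:24, I:16.
The smallest farness is 16, for I, so I has the highest closeness.

I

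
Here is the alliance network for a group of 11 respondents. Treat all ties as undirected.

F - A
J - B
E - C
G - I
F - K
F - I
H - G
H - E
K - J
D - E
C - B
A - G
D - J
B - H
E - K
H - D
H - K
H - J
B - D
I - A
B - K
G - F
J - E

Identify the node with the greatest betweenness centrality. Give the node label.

Unnormalized betweenness of each node: A:0, B:89/20, C:1/5, D:1/5, E:89/20, F:13/2, G:87/10, H:247/20, I:0, J:13/20, K:19/2.
H has the largest value, 247/20, making it the main broker — the node through which the most shortest paths run.

H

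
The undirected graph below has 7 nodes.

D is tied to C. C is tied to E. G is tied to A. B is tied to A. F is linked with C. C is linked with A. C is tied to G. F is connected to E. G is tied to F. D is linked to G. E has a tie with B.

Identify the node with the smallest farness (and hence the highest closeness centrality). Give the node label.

C

Farness (sum of distances to all others) for each node — A:9, B:11, C:7, D:11, E:9, F:9, G:8.
The smallest farness is 7, for C, so C has the highest closeness.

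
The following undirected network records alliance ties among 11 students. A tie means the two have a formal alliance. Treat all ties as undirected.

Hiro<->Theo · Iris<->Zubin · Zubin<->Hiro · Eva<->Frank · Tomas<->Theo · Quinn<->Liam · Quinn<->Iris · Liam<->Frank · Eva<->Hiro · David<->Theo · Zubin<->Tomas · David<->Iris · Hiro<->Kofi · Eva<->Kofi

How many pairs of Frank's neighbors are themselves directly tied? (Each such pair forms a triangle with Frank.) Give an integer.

0

Frank's neighbors are Eva and Liam, but none of them are tied to each other, so no triangle contains Frank.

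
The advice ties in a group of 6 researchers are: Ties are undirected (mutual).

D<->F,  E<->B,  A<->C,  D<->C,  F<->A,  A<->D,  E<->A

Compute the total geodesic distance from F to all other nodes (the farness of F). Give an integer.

9

Distances from F: A:1, B:3, C:2, D:1, E:2.
Sum = 1 + 3 + 2 + 1 + 2 = 9.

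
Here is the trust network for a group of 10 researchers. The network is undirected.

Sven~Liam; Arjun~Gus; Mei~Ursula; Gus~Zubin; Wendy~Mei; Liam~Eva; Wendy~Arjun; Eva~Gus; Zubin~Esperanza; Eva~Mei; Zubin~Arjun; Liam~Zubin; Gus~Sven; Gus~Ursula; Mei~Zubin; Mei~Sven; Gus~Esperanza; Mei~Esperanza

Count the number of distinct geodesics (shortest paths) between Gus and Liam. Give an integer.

The shortest distance is 2. The length-2 paths are: Gus–Zubin–Liam; Gus–Sven–Liam; Gus–Eva–Liam.
That gives 3 distinct shortest paths.

3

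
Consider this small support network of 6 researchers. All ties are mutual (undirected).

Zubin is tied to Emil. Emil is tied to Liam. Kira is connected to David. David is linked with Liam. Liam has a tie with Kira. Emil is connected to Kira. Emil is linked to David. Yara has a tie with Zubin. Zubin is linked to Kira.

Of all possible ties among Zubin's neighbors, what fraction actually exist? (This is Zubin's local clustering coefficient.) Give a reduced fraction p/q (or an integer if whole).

Zubin's neighbors: Emil, Kira, and Yara (k = 3).
Possible neighbor pairs: C(3,2) = 3. Edges among them: Emil–Kira → e = 1.
Clustering(Zubin) = 1/3.

1/3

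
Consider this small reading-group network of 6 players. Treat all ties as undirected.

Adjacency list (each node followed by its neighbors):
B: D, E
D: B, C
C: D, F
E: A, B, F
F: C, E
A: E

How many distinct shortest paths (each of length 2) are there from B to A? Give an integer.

1

The shortest distance is 2, and the only length-2 path is B–E–A. So there is exactly 1 shortest path.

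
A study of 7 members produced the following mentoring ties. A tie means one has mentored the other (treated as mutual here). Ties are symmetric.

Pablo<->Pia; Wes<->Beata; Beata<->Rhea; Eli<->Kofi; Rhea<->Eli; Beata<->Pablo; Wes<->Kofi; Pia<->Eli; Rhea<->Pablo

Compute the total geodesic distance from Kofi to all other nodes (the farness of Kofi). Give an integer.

11

Distances from Kofi: Beata:2, Eli:1, Pablo:3, Pia:2, Rhea:2, Wes:1.
Sum = 2 + 1 + 3 + 2 + 2 + 1 = 11.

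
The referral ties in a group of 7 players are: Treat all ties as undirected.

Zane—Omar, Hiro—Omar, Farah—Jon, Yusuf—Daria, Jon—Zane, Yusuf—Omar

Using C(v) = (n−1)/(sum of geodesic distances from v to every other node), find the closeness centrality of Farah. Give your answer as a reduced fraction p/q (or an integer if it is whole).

Distances from Farah: Daria:5, Hiro:4, Jon:1, Omar:3, Yusuf:4, Zane:2. Sum = 19.
n = 7, so closeness = 6/19.

6/19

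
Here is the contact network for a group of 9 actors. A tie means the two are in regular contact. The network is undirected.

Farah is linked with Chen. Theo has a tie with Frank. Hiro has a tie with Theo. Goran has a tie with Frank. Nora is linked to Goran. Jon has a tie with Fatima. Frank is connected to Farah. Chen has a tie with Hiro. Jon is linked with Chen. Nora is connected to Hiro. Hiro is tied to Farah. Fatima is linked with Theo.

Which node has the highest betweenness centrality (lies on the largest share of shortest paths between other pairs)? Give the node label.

Unnormalized betweenness of each node: Chen:9/2, Farah:17/6, Fatima:11/6, Frank:5, Goran:1, Hiro:23/3, Jon:4/3, Nora:11/6, Theo:6.
Hiro has the largest value, 23/3, making it the main broker — the node through which the most shortest paths run.

Hiro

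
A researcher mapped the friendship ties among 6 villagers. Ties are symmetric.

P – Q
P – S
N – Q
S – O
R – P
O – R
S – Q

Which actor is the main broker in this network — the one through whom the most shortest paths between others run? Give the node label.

Unnormalized betweenness of each node: N:0, O:1/2, P:5/2, Q:4, R:1/2, S:5/2.
Q has the largest value, 4, making it the main broker — the node through which the most shortest paths run.

Q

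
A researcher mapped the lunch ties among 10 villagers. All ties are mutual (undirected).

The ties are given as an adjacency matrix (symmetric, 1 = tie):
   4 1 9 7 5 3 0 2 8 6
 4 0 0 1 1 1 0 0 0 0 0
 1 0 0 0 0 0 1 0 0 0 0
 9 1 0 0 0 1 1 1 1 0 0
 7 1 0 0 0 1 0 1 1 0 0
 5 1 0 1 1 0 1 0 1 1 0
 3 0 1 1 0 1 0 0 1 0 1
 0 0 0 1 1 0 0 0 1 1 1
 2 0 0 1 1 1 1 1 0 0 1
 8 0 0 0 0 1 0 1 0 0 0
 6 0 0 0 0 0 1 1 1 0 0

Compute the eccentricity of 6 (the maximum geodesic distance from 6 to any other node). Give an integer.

Distances from 6: 0:1, 1:2, 2:1, 3:1, 4:3, 5:2, 7:2, 8:2, 9:2.
The largest is 3 (to 4), so the eccentricity of 6 is 3.

3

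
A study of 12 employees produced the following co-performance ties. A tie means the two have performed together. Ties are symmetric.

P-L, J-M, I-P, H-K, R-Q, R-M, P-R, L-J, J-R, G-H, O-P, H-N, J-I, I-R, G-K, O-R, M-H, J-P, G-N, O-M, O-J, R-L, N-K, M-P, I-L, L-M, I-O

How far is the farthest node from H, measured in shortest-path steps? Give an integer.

3

Distances from H: G:1, I:3, J:2, K:1, L:2, M:1, N:1, O:2, P:2, Q:3, R:2.
The largest is 3 (to I and Q), so the eccentricity of H is 3.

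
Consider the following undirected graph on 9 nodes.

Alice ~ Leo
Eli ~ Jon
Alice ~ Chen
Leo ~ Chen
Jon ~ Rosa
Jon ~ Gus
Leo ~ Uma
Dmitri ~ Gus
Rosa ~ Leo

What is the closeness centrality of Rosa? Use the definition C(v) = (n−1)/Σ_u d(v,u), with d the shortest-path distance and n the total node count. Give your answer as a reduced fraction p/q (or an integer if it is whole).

Distances from Rosa: Alice:2, Chen:2, Dmitri:3, Eli:2, Gus:2, Jon:1, Leo:1, Uma:2. Sum = 15.
n = 9, so closeness = 8/15.

8/15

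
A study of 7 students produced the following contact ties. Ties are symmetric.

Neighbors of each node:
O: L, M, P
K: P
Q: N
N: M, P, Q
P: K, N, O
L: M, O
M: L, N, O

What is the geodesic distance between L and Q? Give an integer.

3

One shortest route is L – M – N – Q, which uses 3 edges, and at distance 2 from L we only reach {N, P}, which does not include Q. So d(L,Q) = 3.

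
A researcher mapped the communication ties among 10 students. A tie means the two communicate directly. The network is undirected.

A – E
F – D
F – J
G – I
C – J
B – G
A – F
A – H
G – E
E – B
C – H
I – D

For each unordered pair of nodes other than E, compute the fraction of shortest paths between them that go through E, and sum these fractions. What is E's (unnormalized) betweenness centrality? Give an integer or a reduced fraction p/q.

Pairs whose geodesics pass through E — H–B: 1; H–G: 1; H–I: 1/2; A–B: 1; A–G: 1; A–I: 1/2; B–F: 1; B–J: 1; B–C: 1; G–F: 1/2; G–J: 1/2; G–C: 1.
All other pairs contribute 0.
Summing the contributions gives betweenness(E) = 10.

10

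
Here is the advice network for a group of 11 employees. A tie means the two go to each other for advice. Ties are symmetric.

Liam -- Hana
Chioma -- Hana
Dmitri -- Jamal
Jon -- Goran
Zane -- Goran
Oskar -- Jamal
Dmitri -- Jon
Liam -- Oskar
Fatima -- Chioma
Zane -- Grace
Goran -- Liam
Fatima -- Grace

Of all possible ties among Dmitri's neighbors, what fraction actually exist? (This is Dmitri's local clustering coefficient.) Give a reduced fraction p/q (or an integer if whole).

0

Dmitri's neighbors: Jamal and Jon (k = 2).
Possible neighbor pairs: C(2,2) = 1. Edges among them: none → e = 0.
Clustering(Dmitri) = 0/1.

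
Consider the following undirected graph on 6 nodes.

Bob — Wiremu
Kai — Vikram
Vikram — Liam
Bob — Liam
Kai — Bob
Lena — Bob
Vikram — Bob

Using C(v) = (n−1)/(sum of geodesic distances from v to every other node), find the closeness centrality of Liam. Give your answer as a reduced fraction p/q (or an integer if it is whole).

5/8

Distances from Liam: Bob:1, Kai:2, Lena:2, Vikram:1, Wiremu:2. Sum = 8.
n = 6, so closeness = 5/8.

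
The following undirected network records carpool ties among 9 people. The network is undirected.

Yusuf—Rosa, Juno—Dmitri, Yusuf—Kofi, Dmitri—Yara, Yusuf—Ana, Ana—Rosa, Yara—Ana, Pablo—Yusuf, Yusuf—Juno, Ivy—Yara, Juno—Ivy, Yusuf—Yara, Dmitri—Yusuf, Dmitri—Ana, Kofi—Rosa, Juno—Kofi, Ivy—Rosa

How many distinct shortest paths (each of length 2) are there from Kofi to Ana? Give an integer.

2

The shortest distance is 2. The length-2 paths are: Kofi–Yusuf–Ana; Kofi–Rosa–Ana.
That gives 2 distinct shortest paths.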